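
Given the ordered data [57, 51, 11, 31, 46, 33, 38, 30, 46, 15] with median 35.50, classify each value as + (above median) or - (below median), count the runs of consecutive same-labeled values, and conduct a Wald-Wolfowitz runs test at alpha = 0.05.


Step 1: Compute median = 35.50; label A = above, B = below.
Labels in order: AABBABABAB  (n_A = 5, n_B = 5)
Step 2: Count runs R = 8.
Step 3: Under H0 (random ordering), E[R] = 2*n_A*n_B/(n_A+n_B) + 1 = 2*5*5/10 + 1 = 6.0000.
        Var[R] = 2*n_A*n_B*(2*n_A*n_B - n_A - n_B) / ((n_A+n_B)^2 * (n_A+n_B-1)) = 2000/900 = 2.2222.
        SD[R] = 1.4907.
Step 4: Continuity-corrected z = (R - 0.5 - E[R]) / SD[R] = (8 - 0.5 - 6.0000) / 1.4907 = 1.0062.
Step 5: Two-sided p-value via normal approximation = 2*(1 - Phi(|z|)) = 0.314305.
Step 6: alpha = 0.05. fail to reject H0.

R = 8, z = 1.0062, p = 0.314305, fail to reject H0.


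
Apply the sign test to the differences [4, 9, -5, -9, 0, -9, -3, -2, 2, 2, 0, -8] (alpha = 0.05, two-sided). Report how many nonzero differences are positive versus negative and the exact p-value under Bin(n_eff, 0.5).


Step 1: Discard zero differences. Original n = 12; n_eff = number of nonzero differences = 10.
Nonzero differences (with sign): +4, +9, -5, -9, -9, -3, -2, +2, +2, -8
Step 2: Count signs: positive = 4, negative = 6.
Step 3: Under H0: P(positive) = 0.5, so the number of positives S ~ Bin(10, 0.5).
Step 4: Two-sided exact p-value = sum of Bin(10,0.5) probabilities at or below the observed probability = 0.753906.
Step 5: alpha = 0.05. fail to reject H0.

n_eff = 10, pos = 4, neg = 6, p = 0.753906, fail to reject H0.


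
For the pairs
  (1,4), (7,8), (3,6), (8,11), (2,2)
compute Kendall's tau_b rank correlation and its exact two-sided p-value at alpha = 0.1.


Step 1: Enumerate the 10 unordered pairs (i,j) with i<j and classify each by sign(x_j-x_i) * sign(y_j-y_i).
  (1,2):dx=+6,dy=+4->C; (1,3):dx=+2,dy=+2->C; (1,4):dx=+7,dy=+7->C; (1,5):dx=+1,dy=-2->D
  (2,3):dx=-4,dy=-2->C; (2,4):dx=+1,dy=+3->C; (2,5):dx=-5,dy=-6->C; (3,4):dx=+5,dy=+5->C
  (3,5):dx=-1,dy=-4->C; (4,5):dx=-6,dy=-9->C
Step 2: C = 9, D = 1, total pairs = 10.
Step 3: tau = (C - D)/(n(n-1)/2) = (9 - 1)/10 = 0.800000.
Step 4: Exact two-sided p-value (enumerate n! = 120 permutations of y under H0): p = 0.083333.
Step 5: alpha = 0.1. reject H0.

tau_b = 0.8000 (C=9, D=1), p = 0.083333, reject H0.


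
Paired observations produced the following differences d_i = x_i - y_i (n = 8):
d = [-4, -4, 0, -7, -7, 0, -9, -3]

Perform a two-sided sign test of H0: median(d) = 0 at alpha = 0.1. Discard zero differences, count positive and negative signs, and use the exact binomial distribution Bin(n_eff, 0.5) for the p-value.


Step 1: Discard zero differences. Original n = 8; n_eff = number of nonzero differences = 6.
Nonzero differences (with sign): -4, -4, -7, -7, -9, -3
Step 2: Count signs: positive = 0, negative = 6.
Step 3: Under H0: P(positive) = 0.5, so the number of positives S ~ Bin(6, 0.5).
Step 4: Two-sided exact p-value = sum of Bin(6,0.5) probabilities at or below the observed probability = 0.031250.
Step 5: alpha = 0.1. reject H0.

n_eff = 6, pos = 0, neg = 6, p = 0.031250, reject H0.


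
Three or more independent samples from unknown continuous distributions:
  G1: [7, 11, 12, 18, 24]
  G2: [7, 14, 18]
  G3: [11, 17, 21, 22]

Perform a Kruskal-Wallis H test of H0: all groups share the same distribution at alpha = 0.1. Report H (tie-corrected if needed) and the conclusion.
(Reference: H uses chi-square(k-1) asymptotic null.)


Step 1: Combine all N = 12 observations and assign midranks.
sorted (value, group, rank): (7,G1,1.5), (7,G2,1.5), (11,G1,3.5), (11,G3,3.5), (12,G1,5), (14,G2,6), (17,G3,7), (18,G1,8.5), (18,G2,8.5), (21,G3,10), (22,G3,11), (24,G1,12)
Step 2: Sum ranks within each group.
R_1 = 30.5 (n_1 = 5)
R_2 = 16 (n_2 = 3)
R_3 = 31.5 (n_3 = 4)
Step 3: H = 12/(N(N+1)) * sum(R_i^2/n_i) - 3(N+1)
     = 12/(12*13) * (30.5^2/5 + 16^2/3 + 31.5^2/4) - 3*13
     = 0.076923 * 519.446 - 39
     = 0.957372.
Step 4: Ties present; correction factor C = 1 - 18/(12^3 - 12) = 0.989510. Corrected H = 0.957372 / 0.989510 = 0.967521.
Step 5: Under H0, H ~ chi^2(2); p-value = 0.616461.
Step 6: alpha = 0.1. fail to reject H0.

H = 0.9675, df = 2, p = 0.616461, fail to reject H0.


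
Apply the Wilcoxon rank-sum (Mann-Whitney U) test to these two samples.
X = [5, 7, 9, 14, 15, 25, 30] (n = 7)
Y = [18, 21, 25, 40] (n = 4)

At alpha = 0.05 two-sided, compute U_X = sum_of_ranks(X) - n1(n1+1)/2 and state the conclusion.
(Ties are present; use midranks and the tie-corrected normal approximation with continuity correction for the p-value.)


Step 1: Combine and sort all 11 observations; assign midranks.
sorted (value, group): (5,X), (7,X), (9,X), (14,X), (15,X), (18,Y), (21,Y), (25,X), (25,Y), (30,X), (40,Y)
ranks: 5->1, 7->2, 9->3, 14->4, 15->5, 18->6, 21->7, 25->8.5, 25->8.5, 30->10, 40->11
Step 2: Rank sum for X: R1 = 1 + 2 + 3 + 4 + 5 + 8.5 + 10 = 33.5.
Step 3: U_X = R1 - n1(n1+1)/2 = 33.5 - 7*8/2 = 33.5 - 28 = 5.5.
       U_Y = n1*n2 - U_X = 28 - 5.5 = 22.5.
Step 4: Ties are present, so use the tie-corrected normal approximation (with continuity correction) for the p-value.
Step 5: p-value = 0.129695; compare to alpha = 0.05. fail to reject H0.

U_X = 5.5, p = 0.129695, fail to reject H0 at alpha = 0.05.


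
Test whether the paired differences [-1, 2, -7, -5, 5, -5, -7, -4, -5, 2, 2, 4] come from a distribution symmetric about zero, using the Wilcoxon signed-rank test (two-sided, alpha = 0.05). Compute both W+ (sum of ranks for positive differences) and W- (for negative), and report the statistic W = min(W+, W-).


Step 1: Drop any zero differences (none here) and take |d_i|.
|d| = [1, 2, 7, 5, 5, 5, 7, 4, 5, 2, 2, 4]
Step 2: Midrank |d_i| (ties get averaged ranks).
ranks: |1|->1, |2|->3, |7|->11.5, |5|->8.5, |5|->8.5, |5|->8.5, |7|->11.5, |4|->5.5, |5|->8.5, |2|->3, |2|->3, |4|->5.5
Step 3: Attach original signs; sum ranks with positive sign and with negative sign.
W+ = 3 + 8.5 + 3 + 3 + 5.5 = 23
W- = 1 + 11.5 + 8.5 + 8.5 + 11.5 + 5.5 + 8.5 = 55
(Check: W+ + W- = 78 should equal n(n+1)/2 = 78.)
Step 4: Test statistic W = min(W+, W-) = 23.
Step 5: Ties in |d|, so use the tie-corrected normal approximation.
        E[W] = n(n+1)/4 = 12*13/4 = 39.
        Tie groups: |d|=2 (t=3), |d|=4 (t=2), |d|=5 (t=4), |d|=7 (t=2); sum(t^3 - t) = 96.
        Var[W] = n(n+1)(2n+1)/24 - sum(t^3-t)/48 = 3900/24 - 96/48 = 160.5.
        z = (W - E[W]) / sqrt(Var[W]) = (23 - 39) / 12.6689 = -1.2629.
        Two-sided p = 2*Phi(z) = 0.206611.
Step 6: alpha = 0.05. fail to reject H0.

W+ = 23, W- = 55, W = min = 23, p = 0.206611, fail to reject H0.


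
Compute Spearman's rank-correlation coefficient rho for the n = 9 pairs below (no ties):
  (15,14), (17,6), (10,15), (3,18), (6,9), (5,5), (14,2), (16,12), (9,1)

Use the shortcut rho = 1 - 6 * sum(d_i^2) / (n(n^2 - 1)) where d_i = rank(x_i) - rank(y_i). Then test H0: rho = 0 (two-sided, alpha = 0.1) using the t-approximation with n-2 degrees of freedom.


Step 1: Rank x and y separately (midranks; no ties here).
rank(x): 15->7, 17->9, 10->5, 3->1, 6->3, 5->2, 14->6, 16->8, 9->4
rank(y): 14->7, 6->4, 15->8, 18->9, 9->5, 5->3, 2->2, 12->6, 1->1
Step 2: d_i = R_x(i) - R_y(i); compute d_i^2.
  (7-7)^2=0, (9-4)^2=25, (5-8)^2=9, (1-9)^2=64, (3-5)^2=4, (2-3)^2=1, (6-2)^2=16, (8-6)^2=4, (4-1)^2=9
sum(d^2) = 132.
Step 3: rho = 1 - 6*132 / (9*(9^2 - 1)) = 1 - 792/720 = -0.100000.
Step 4: Under H0, t = rho * sqrt((n-2)/(1-rho^2)) = -0.2659 ~ t(7).
Step 5: Two-sided p-value from the t-distribution with 7 df = 0.797972.
Step 6: alpha = 0.1. fail to reject H0.

rho = -0.1000, p = 0.797972, fail to reject H0 at alpha = 0.1.


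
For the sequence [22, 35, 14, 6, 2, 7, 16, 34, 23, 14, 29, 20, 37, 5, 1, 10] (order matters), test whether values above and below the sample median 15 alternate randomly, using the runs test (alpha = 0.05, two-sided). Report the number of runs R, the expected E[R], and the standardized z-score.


Step 1: Compute median = 15; label A = above, B = below.
Labels in order: AABBBBAAABAAABBB  (n_A = 8, n_B = 8)
Step 2: Count runs R = 6.
Step 3: Under H0 (random ordering), E[R] = 2*n_A*n_B/(n_A+n_B) + 1 = 2*8*8/16 + 1 = 9.0000.
        Var[R] = 2*n_A*n_B*(2*n_A*n_B - n_A - n_B) / ((n_A+n_B)^2 * (n_A+n_B-1)) = 14336/3840 = 3.7333.
        SD[R] = 1.9322.
Step 4: Continuity-corrected z = (R + 0.5 - E[R]) / SD[R] = (6 + 0.5 - 9.0000) / 1.9322 = -1.2939.
Step 5: Two-sided p-value via normal approximation = 2*(1 - Phi(|z|)) = 0.195709.
Step 6: alpha = 0.05. fail to reject H0.

R = 6, z = -1.2939, p = 0.195709, fail to reject H0.


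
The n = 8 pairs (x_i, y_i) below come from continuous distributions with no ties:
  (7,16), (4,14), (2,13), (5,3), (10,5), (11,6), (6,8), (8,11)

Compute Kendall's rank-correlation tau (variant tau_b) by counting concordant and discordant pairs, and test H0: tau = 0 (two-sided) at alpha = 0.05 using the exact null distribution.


Step 1: Enumerate the 28 unordered pairs (i,j) with i<j and classify each by sign(x_j-x_i) * sign(y_j-y_i).
  (1,2):dx=-3,dy=-2->C; (1,3):dx=-5,dy=-3->C; (1,4):dx=-2,dy=-13->C; (1,5):dx=+3,dy=-11->D
  (1,6):dx=+4,dy=-10->D; (1,7):dx=-1,dy=-8->C; (1,8):dx=+1,dy=-5->D; (2,3):dx=-2,dy=-1->C
  (2,4):dx=+1,dy=-11->D; (2,5):dx=+6,dy=-9->D; (2,6):dx=+7,dy=-8->D; (2,7):dx=+2,dy=-6->D
  (2,8):dx=+4,dy=-3->D; (3,4):dx=+3,dy=-10->D; (3,5):dx=+8,dy=-8->D; (3,6):dx=+9,dy=-7->D
  (3,7):dx=+4,dy=-5->D; (3,8):dx=+6,dy=-2->D; (4,5):dx=+5,dy=+2->C; (4,6):dx=+6,dy=+3->C
  (4,7):dx=+1,dy=+5->C; (4,8):dx=+3,dy=+8->C; (5,6):dx=+1,dy=+1->C; (5,7):dx=-4,dy=+3->D
  (5,8):dx=-2,dy=+6->D; (6,7):dx=-5,dy=+2->D; (6,8):dx=-3,dy=+5->D; (7,8):dx=+2,dy=+3->C
Step 2: C = 11, D = 17, total pairs = 28.
Step 3: tau = (C - D)/(n(n-1)/2) = (11 - 17)/28 = -0.214286.
Step 4: Exact two-sided p-value (enumerate n! = 40320 permutations of y under H0): p = 0.548413.
Step 5: alpha = 0.05. fail to reject H0.

tau_b = -0.2143 (C=11, D=17), p = 0.548413, fail to reject H0.


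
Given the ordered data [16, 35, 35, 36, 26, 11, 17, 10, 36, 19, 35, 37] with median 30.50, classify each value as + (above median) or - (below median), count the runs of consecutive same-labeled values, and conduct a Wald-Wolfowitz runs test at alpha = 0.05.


Step 1: Compute median = 30.50; label A = above, B = below.
Labels in order: BAAABBBBABAA  (n_A = 6, n_B = 6)
Step 2: Count runs R = 6.
Step 3: Under H0 (random ordering), E[R] = 2*n_A*n_B/(n_A+n_B) + 1 = 2*6*6/12 + 1 = 7.0000.
        Var[R] = 2*n_A*n_B*(2*n_A*n_B - n_A - n_B) / ((n_A+n_B)^2 * (n_A+n_B-1)) = 4320/1584 = 2.7273.
        SD[R] = 1.6514.
Step 4: Continuity-corrected z = (R + 0.5 - E[R]) / SD[R] = (6 + 0.5 - 7.0000) / 1.6514 = -0.3028.
Step 5: Two-sided p-value via normal approximation = 2*(1 - Phi(|z|)) = 0.762069.
Step 6: alpha = 0.05. fail to reject H0.

R = 6, z = -0.3028, p = 0.762069, fail to reject H0.


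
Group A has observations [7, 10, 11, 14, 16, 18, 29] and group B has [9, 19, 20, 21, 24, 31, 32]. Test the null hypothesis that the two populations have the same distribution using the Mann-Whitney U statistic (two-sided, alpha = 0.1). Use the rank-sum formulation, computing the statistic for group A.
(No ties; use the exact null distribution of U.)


Step 1: Combine and sort all 14 observations; assign midranks.
sorted (value, group): (7,X), (9,Y), (10,X), (11,X), (14,X), (16,X), (18,X), (19,Y), (20,Y), (21,Y), (24,Y), (29,X), (31,Y), (32,Y)
ranks: 7->1, 9->2, 10->3, 11->4, 14->5, 16->6, 18->7, 19->8, 20->9, 21->10, 24->11, 29->12, 31->13, 32->14
Step 2: Rank sum for X: R1 = 1 + 3 + 4 + 5 + 6 + 7 + 12 = 38.
Step 3: U_X = R1 - n1(n1+1)/2 = 38 - 7*8/2 = 38 - 28 = 10.
       U_Y = n1*n2 - U_X = 49 - 10 = 39.
Step 4: No ties, so the exact null distribution of U (based on enumerating the C(14,7) = 3432 equally likely rank assignments) gives the two-sided p-value.
Step 5: p-value = 0.072844; compare to alpha = 0.1. reject H0.

U_X = 10, p = 0.072844, reject H0 at alpha = 0.1.


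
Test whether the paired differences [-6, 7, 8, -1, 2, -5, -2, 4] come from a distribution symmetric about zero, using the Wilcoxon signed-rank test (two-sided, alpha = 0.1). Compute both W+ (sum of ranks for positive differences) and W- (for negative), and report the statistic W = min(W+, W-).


Step 1: Drop any zero differences (none here) and take |d_i|.
|d| = [6, 7, 8, 1, 2, 5, 2, 4]
Step 2: Midrank |d_i| (ties get averaged ranks).
ranks: |6|->6, |7|->7, |8|->8, |1|->1, |2|->2.5, |5|->5, |2|->2.5, |4|->4
Step 3: Attach original signs; sum ranks with positive sign and with negative sign.
W+ = 7 + 8 + 2.5 + 4 = 21.5
W- = 6 + 1 + 5 + 2.5 = 14.5
(Check: W+ + W- = 36 should equal n(n+1)/2 = 36.)
Step 4: Test statistic W = min(W+, W-) = 14.5.
Step 5: Ties in |d|, so use the tie-corrected normal approximation.
        E[W] = n(n+1)/4 = 8*9/4 = 18.
        Tie groups: |d|=2 (t=2); sum(t^3 - t) = 6.
        Var[W] = n(n+1)(2n+1)/24 - sum(t^3-t)/48 = 1224/24 - 6/48 = 50.875.
        z = (W - E[W]) / sqrt(Var[W]) = (14.5 - 18) / 7.1327 = -0.4907.
        Two-sided p = 2*Phi(z) = 0.623639.
Step 6: alpha = 0.1. fail to reject H0.

W+ = 21.5, W- = 14.5, W = min = 14.5, p = 0.623639, fail to reject H0.


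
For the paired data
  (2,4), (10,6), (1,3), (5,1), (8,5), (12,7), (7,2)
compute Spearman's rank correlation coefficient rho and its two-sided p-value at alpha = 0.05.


Step 1: Rank x and y separately (midranks; no ties here).
rank(x): 2->2, 10->6, 1->1, 5->3, 8->5, 12->7, 7->4
rank(y): 4->4, 6->6, 3->3, 1->1, 5->5, 7->7, 2->2
Step 2: d_i = R_x(i) - R_y(i); compute d_i^2.
  (2-4)^2=4, (6-6)^2=0, (1-3)^2=4, (3-1)^2=4, (5-5)^2=0, (7-7)^2=0, (4-2)^2=4
sum(d^2) = 16.
Step 3: rho = 1 - 6*16 / (7*(7^2 - 1)) = 1 - 96/336 = 0.714286.
Step 4: Under H0, t = rho * sqrt((n-2)/(1-rho^2)) = 2.2822 ~ t(5).
Step 5: Two-sided p-value from the t-distribution with 5 df = 0.071344.
Step 6: alpha = 0.05. fail to reject H0.

rho = 0.7143, p = 0.071344, fail to reject H0 at alpha = 0.05.


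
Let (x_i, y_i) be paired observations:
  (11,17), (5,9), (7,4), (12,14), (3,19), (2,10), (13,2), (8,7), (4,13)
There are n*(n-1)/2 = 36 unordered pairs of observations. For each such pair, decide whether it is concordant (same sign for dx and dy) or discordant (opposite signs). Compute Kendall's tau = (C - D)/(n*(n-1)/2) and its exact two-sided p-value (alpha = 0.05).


Step 1: Enumerate the 36 unordered pairs (i,j) with i<j and classify each by sign(x_j-x_i) * sign(y_j-y_i).
  (1,2):dx=-6,dy=-8->C; (1,3):dx=-4,dy=-13->C; (1,4):dx=+1,dy=-3->D; (1,5):dx=-8,dy=+2->D
  (1,6):dx=-9,dy=-7->C; (1,7):dx=+2,dy=-15->D; (1,8):dx=-3,dy=-10->C; (1,9):dx=-7,dy=-4->C
  (2,3):dx=+2,dy=-5->D; (2,4):dx=+7,dy=+5->C; (2,5):dx=-2,dy=+10->D; (2,6):dx=-3,dy=+1->D
  (2,7):dx=+8,dy=-7->D; (2,8):dx=+3,dy=-2->D; (2,9):dx=-1,dy=+4->D; (3,4):dx=+5,dy=+10->C
  (3,5):dx=-4,dy=+15->D; (3,6):dx=-5,dy=+6->D; (3,7):dx=+6,dy=-2->D; (3,8):dx=+1,dy=+3->C
  (3,9):dx=-3,dy=+9->D; (4,5):dx=-9,dy=+5->D; (4,6):dx=-10,dy=-4->C; (4,7):dx=+1,dy=-12->D
  (4,8):dx=-4,dy=-7->C; (4,9):dx=-8,dy=-1->C; (5,6):dx=-1,dy=-9->C; (5,7):dx=+10,dy=-17->D
  (5,8):dx=+5,dy=-12->D; (5,9):dx=+1,dy=-6->D; (6,7):dx=+11,dy=-8->D; (6,8):dx=+6,dy=-3->D
  (6,9):dx=+2,dy=+3->C; (7,8):dx=-5,dy=+5->D; (7,9):dx=-9,dy=+11->D; (8,9):dx=-4,dy=+6->D
Step 2: C = 13, D = 23, total pairs = 36.
Step 3: tau = (C - D)/(n(n-1)/2) = (13 - 23)/36 = -0.277778.
Step 4: Exact two-sided p-value (enumerate n! = 362880 permutations of y under H0): p = 0.358488.
Step 5: alpha = 0.05. fail to reject H0.

tau_b = -0.2778 (C=13, D=23), p = 0.358488, fail to reject H0.


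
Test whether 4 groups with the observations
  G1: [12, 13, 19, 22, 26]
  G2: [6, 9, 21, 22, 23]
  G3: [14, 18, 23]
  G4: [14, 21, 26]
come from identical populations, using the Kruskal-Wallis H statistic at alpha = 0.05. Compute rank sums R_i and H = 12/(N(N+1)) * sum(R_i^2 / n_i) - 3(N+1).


Step 1: Combine all N = 16 observations and assign midranks.
sorted (value, group, rank): (6,G2,1), (9,G2,2), (12,G1,3), (13,G1,4), (14,G3,5.5), (14,G4,5.5), (18,G3,7), (19,G1,8), (21,G2,9.5), (21,G4,9.5), (22,G1,11.5), (22,G2,11.5), (23,G2,13.5), (23,G3,13.5), (26,G1,15.5), (26,G4,15.5)
Step 2: Sum ranks within each group.
R_1 = 42 (n_1 = 5)
R_2 = 37.5 (n_2 = 5)
R_3 = 26 (n_3 = 3)
R_4 = 30.5 (n_4 = 3)
Step 3: H = 12/(N(N+1)) * sum(R_i^2/n_i) - 3(N+1)
     = 12/(16*17) * (42^2/5 + 37.5^2/5 + 26^2/3 + 30.5^2/3) - 3*17
     = 0.044118 * 1169.47 - 51
     = 0.594118.
Step 4: Ties present; correction factor C = 1 - 30/(16^3 - 16) = 0.992647. Corrected H = 0.594118 / 0.992647 = 0.598519.
Step 5: Under H0, H ~ chi^2(3); p-value = 0.896771.
Step 6: alpha = 0.05. fail to reject H0.

H = 0.5985, df = 3, p = 0.896771, fail to reject H0.


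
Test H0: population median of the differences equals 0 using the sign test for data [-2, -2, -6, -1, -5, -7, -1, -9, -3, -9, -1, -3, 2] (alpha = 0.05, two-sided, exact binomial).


Step 1: Discard zero differences. Original n = 13; n_eff = number of nonzero differences = 13.
Nonzero differences (with sign): -2, -2, -6, -1, -5, -7, -1, -9, -3, -9, -1, -3, +2
Step 2: Count signs: positive = 1, negative = 12.
Step 3: Under H0: P(positive) = 0.5, so the number of positives S ~ Bin(13, 0.5).
Step 4: Two-sided exact p-value = sum of Bin(13,0.5) probabilities at or below the observed probability = 0.003418.
Step 5: alpha = 0.05. reject H0.

n_eff = 13, pos = 1, neg = 12, p = 0.003418, reject H0.


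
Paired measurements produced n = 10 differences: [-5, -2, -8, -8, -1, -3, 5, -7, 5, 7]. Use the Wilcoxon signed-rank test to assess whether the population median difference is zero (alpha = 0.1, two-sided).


Step 1: Drop any zero differences (none here) and take |d_i|.
|d| = [5, 2, 8, 8, 1, 3, 5, 7, 5, 7]
Step 2: Midrank |d_i| (ties get averaged ranks).
ranks: |5|->5, |2|->2, |8|->9.5, |8|->9.5, |1|->1, |3|->3, |5|->5, |7|->7.5, |5|->5, |7|->7.5
Step 3: Attach original signs; sum ranks with positive sign and with negative sign.
W+ = 5 + 5 + 7.5 = 17.5
W- = 5 + 2 + 9.5 + 9.5 + 1 + 3 + 7.5 = 37.5
(Check: W+ + W- = 55 should equal n(n+1)/2 = 55.)
Step 4: Test statistic W = min(W+, W-) = 17.5.
Step 5: Ties in |d|, so use the tie-corrected normal approximation.
        E[W] = n(n+1)/4 = 10*11/4 = 27.5.
        Tie groups: |d|=5 (t=3), |d|=7 (t=2), |d|=8 (t=2); sum(t^3 - t) = 36.
        Var[W] = n(n+1)(2n+1)/24 - sum(t^3-t)/48 = 2310/24 - 36/48 = 95.5.
        z = (W - E[W]) / sqrt(Var[W]) = (17.5 - 27.5) / 9.7724 = -1.0233.
        Two-sided p = 2*Phi(z) = 0.306171.
Step 6: alpha = 0.1. fail to reject H0.

W+ = 17.5, W- = 37.5, W = min = 17.5, p = 0.306171, fail to reject H0.


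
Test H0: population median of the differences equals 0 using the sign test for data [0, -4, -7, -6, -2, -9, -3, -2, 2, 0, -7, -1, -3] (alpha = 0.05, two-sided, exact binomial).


Step 1: Discard zero differences. Original n = 13; n_eff = number of nonzero differences = 11.
Nonzero differences (with sign): -4, -7, -6, -2, -9, -3, -2, +2, -7, -1, -3
Step 2: Count signs: positive = 1, negative = 10.
Step 3: Under H0: P(positive) = 0.5, so the number of positives S ~ Bin(11, 0.5).
Step 4: Two-sided exact p-value = sum of Bin(11,0.5) probabilities at or below the observed probability = 0.011719.
Step 5: alpha = 0.05. reject H0.

n_eff = 11, pos = 1, neg = 10, p = 0.011719, reject H0.


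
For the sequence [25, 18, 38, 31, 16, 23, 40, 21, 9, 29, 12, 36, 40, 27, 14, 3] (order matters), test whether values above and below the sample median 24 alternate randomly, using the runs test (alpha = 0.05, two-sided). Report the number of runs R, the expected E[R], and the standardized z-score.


Step 1: Compute median = 24; label A = above, B = below.
Labels in order: ABAABBABBABAAABB  (n_A = 8, n_B = 8)
Step 2: Count runs R = 10.
Step 3: Under H0 (random ordering), E[R] = 2*n_A*n_B/(n_A+n_B) + 1 = 2*8*8/16 + 1 = 9.0000.
        Var[R] = 2*n_A*n_B*(2*n_A*n_B - n_A - n_B) / ((n_A+n_B)^2 * (n_A+n_B-1)) = 14336/3840 = 3.7333.
        SD[R] = 1.9322.
Step 4: Continuity-corrected z = (R - 0.5 - E[R]) / SD[R] = (10 - 0.5 - 9.0000) / 1.9322 = 0.2588.
Step 5: Two-sided p-value via normal approximation = 2*(1 - Phi(|z|)) = 0.795809.
Step 6: alpha = 0.05. fail to reject H0.

R = 10, z = 0.2588, p = 0.795809, fail to reject H0.


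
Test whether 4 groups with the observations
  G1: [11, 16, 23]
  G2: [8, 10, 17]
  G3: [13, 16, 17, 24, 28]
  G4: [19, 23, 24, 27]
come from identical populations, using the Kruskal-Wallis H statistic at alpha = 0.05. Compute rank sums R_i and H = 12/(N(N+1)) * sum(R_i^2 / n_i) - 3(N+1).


Step 1: Combine all N = 15 observations and assign midranks.
sorted (value, group, rank): (8,G2,1), (10,G2,2), (11,G1,3), (13,G3,4), (16,G1,5.5), (16,G3,5.5), (17,G2,7.5), (17,G3,7.5), (19,G4,9), (23,G1,10.5), (23,G4,10.5), (24,G3,12.5), (24,G4,12.5), (27,G4,14), (28,G3,15)
Step 2: Sum ranks within each group.
R_1 = 19 (n_1 = 3)
R_2 = 10.5 (n_2 = 3)
R_3 = 44.5 (n_3 = 5)
R_4 = 46 (n_4 = 4)
Step 3: H = 12/(N(N+1)) * sum(R_i^2/n_i) - 3(N+1)
     = 12/(15*16) * (19^2/3 + 10.5^2/3 + 44.5^2/5 + 46^2/4) - 3*16
     = 0.050000 * 1082.13 - 48
     = 6.106667.
Step 4: Ties present; correction factor C = 1 - 24/(15^3 - 15) = 0.992857. Corrected H = 6.106667 / 0.992857 = 6.150600.
Step 5: Under H0, H ~ chi^2(3); p-value = 0.104509.
Step 6: alpha = 0.05. fail to reject H0.

H = 6.1506, df = 3, p = 0.104509, fail to reject H0.


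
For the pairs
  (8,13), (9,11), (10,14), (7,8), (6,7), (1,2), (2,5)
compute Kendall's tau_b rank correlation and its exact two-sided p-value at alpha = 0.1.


Step 1: Enumerate the 21 unordered pairs (i,j) with i<j and classify each by sign(x_j-x_i) * sign(y_j-y_i).
  (1,2):dx=+1,dy=-2->D; (1,3):dx=+2,dy=+1->C; (1,4):dx=-1,dy=-5->C; (1,5):dx=-2,dy=-6->C
  (1,6):dx=-7,dy=-11->C; (1,7):dx=-6,dy=-8->C; (2,3):dx=+1,dy=+3->C; (2,4):dx=-2,dy=-3->C
  (2,5):dx=-3,dy=-4->C; (2,6):dx=-8,dy=-9->C; (2,7):dx=-7,dy=-6->C; (3,4):dx=-3,dy=-6->C
  (3,5):dx=-4,dy=-7->C; (3,6):dx=-9,dy=-12->C; (3,7):dx=-8,dy=-9->C; (4,5):dx=-1,dy=-1->C
  (4,6):dx=-6,dy=-6->C; (4,7):dx=-5,dy=-3->C; (5,6):dx=-5,dy=-5->C; (5,7):dx=-4,dy=-2->C
  (6,7):dx=+1,dy=+3->C
Step 2: C = 20, D = 1, total pairs = 21.
Step 3: tau = (C - D)/(n(n-1)/2) = (20 - 1)/21 = 0.904762.
Step 4: Exact two-sided p-value (enumerate n! = 5040 permutations of y under H0): p = 0.002778.
Step 5: alpha = 0.1. reject H0.

tau_b = 0.9048 (C=20, D=1), p = 0.002778, reject H0.


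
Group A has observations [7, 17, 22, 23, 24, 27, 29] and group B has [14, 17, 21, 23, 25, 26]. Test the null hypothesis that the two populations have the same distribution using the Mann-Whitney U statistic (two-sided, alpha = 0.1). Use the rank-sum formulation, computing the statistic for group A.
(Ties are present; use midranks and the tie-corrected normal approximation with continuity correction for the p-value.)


Step 1: Combine and sort all 13 observations; assign midranks.
sorted (value, group): (7,X), (14,Y), (17,X), (17,Y), (21,Y), (22,X), (23,X), (23,Y), (24,X), (25,Y), (26,Y), (27,X), (29,X)
ranks: 7->1, 14->2, 17->3.5, 17->3.5, 21->5, 22->6, 23->7.5, 23->7.5, 24->9, 25->10, 26->11, 27->12, 29->13
Step 2: Rank sum for X: R1 = 1 + 3.5 + 6 + 7.5 + 9 + 12 + 13 = 52.
Step 3: U_X = R1 - n1(n1+1)/2 = 52 - 7*8/2 = 52 - 28 = 24.
       U_Y = n1*n2 - U_X = 42 - 24 = 18.
Step 4: Ties are present, so use the tie-corrected normal approximation (with continuity correction) for the p-value.
Step 5: p-value = 0.720247; compare to alpha = 0.1. fail to reject H0.

U_X = 24, p = 0.720247, fail to reject H0 at alpha = 0.1.


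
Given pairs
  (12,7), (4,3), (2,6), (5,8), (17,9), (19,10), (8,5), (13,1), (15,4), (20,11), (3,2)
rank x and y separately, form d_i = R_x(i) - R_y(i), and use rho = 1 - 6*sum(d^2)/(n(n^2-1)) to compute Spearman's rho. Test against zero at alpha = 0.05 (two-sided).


Step 1: Rank x and y separately (midranks; no ties here).
rank(x): 12->6, 4->3, 2->1, 5->4, 17->9, 19->10, 8->5, 13->7, 15->8, 20->11, 3->2
rank(y): 7->7, 3->3, 6->6, 8->8, 9->9, 10->10, 5->5, 1->1, 4->4, 11->11, 2->2
Step 2: d_i = R_x(i) - R_y(i); compute d_i^2.
  (6-7)^2=1, (3-3)^2=0, (1-6)^2=25, (4-8)^2=16, (9-9)^2=0, (10-10)^2=0, (5-5)^2=0, (7-1)^2=36, (8-4)^2=16, (11-11)^2=0, (2-2)^2=0
sum(d^2) = 94.
Step 3: rho = 1 - 6*94 / (11*(11^2 - 1)) = 1 - 564/1320 = 0.572727.
Step 4: Under H0, t = rho * sqrt((n-2)/(1-rho^2)) = 2.0960 ~ t(9).
Step 5: Two-sided p-value from the t-distribution with 9 df = 0.065543.
Step 6: alpha = 0.05. fail to reject H0.

rho = 0.5727, p = 0.065543, fail to reject H0 at alpha = 0.05.


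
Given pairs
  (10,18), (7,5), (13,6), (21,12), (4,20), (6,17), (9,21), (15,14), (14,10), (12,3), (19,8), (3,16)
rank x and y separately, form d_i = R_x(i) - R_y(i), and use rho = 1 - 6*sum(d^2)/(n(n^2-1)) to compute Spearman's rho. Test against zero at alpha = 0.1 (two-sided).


Step 1: Rank x and y separately (midranks; no ties here).
rank(x): 10->6, 7->4, 13->8, 21->12, 4->2, 6->3, 9->5, 15->10, 14->9, 12->7, 19->11, 3->1
rank(y): 18->10, 5->2, 6->3, 12->6, 20->11, 17->9, 21->12, 14->7, 10->5, 3->1, 8->4, 16->8
Step 2: d_i = R_x(i) - R_y(i); compute d_i^2.
  (6-10)^2=16, (4-2)^2=4, (8-3)^2=25, (12-6)^2=36, (2-11)^2=81, (3-9)^2=36, (5-12)^2=49, (10-7)^2=9, (9-5)^2=16, (7-1)^2=36, (11-4)^2=49, (1-8)^2=49
sum(d^2) = 406.
Step 3: rho = 1 - 6*406 / (12*(12^2 - 1)) = 1 - 2436/1716 = -0.419580.
Step 4: Under H0, t = rho * sqrt((n-2)/(1-rho^2)) = -1.4617 ~ t(10).
Step 5: Two-sided p-value from the t-distribution with 10 df = 0.174519.
Step 6: alpha = 0.1. fail to reject H0.

rho = -0.4196, p = 0.174519, fail to reject H0 at alpha = 0.1.


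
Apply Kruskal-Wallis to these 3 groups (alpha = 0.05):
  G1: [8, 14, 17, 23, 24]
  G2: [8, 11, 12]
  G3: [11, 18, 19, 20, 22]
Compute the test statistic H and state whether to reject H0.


Step 1: Combine all N = 13 observations and assign midranks.
sorted (value, group, rank): (8,G1,1.5), (8,G2,1.5), (11,G2,3.5), (11,G3,3.5), (12,G2,5), (14,G1,6), (17,G1,7), (18,G3,8), (19,G3,9), (20,G3,10), (22,G3,11), (23,G1,12), (24,G1,13)
Step 2: Sum ranks within each group.
R_1 = 39.5 (n_1 = 5)
R_2 = 10 (n_2 = 3)
R_3 = 41.5 (n_3 = 5)
Step 3: H = 12/(N(N+1)) * sum(R_i^2/n_i) - 3(N+1)
     = 12/(13*14) * (39.5^2/5 + 10^2/3 + 41.5^2/5) - 3*14
     = 0.065934 * 689.833 - 42
     = 3.483516.
Step 4: Ties present; correction factor C = 1 - 12/(13^3 - 13) = 0.994505. Corrected H = 3.483516 / 0.994505 = 3.502762.
Step 5: Under H0, H ~ chi^2(2); p-value = 0.173534.
Step 6: alpha = 0.05. fail to reject H0.

H = 3.5028, df = 2, p = 0.173534, fail to reject H0.


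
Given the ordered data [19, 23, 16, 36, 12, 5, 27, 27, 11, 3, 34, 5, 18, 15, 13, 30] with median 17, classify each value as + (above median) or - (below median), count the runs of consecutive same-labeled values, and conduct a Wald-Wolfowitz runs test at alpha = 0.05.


Step 1: Compute median = 17; label A = above, B = below.
Labels in order: AABABBAABBABABBA  (n_A = 8, n_B = 8)
Step 2: Count runs R = 11.
Step 3: Under H0 (random ordering), E[R] = 2*n_A*n_B/(n_A+n_B) + 1 = 2*8*8/16 + 1 = 9.0000.
        Var[R] = 2*n_A*n_B*(2*n_A*n_B - n_A - n_B) / ((n_A+n_B)^2 * (n_A+n_B-1)) = 14336/3840 = 3.7333.
        SD[R] = 1.9322.
Step 4: Continuity-corrected z = (R - 0.5 - E[R]) / SD[R] = (11 - 0.5 - 9.0000) / 1.9322 = 0.7763.
Step 5: Two-sided p-value via normal approximation = 2*(1 - Phi(|z|)) = 0.437558.
Step 6: alpha = 0.05. fail to reject H0.

R = 11, z = 0.7763, p = 0.437558, fail to reject H0.


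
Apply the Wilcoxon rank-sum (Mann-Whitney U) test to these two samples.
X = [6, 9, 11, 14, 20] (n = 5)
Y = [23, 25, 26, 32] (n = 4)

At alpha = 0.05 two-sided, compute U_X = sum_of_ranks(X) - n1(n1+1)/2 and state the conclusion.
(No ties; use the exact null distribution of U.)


Step 1: Combine and sort all 9 observations; assign midranks.
sorted (value, group): (6,X), (9,X), (11,X), (14,X), (20,X), (23,Y), (25,Y), (26,Y), (32,Y)
ranks: 6->1, 9->2, 11->3, 14->4, 20->5, 23->6, 25->7, 26->8, 32->9
Step 2: Rank sum for X: R1 = 1 + 2 + 3 + 4 + 5 = 15.
Step 3: U_X = R1 - n1(n1+1)/2 = 15 - 5*6/2 = 15 - 15 = 0.
       U_Y = n1*n2 - U_X = 20 - 0 = 20.
Step 4: No ties, so the exact null distribution of U (based on enumerating the C(9,5) = 126 equally likely rank assignments) gives the two-sided p-value.
Step 5: p-value = 0.015873; compare to alpha = 0.05. reject H0.

U_X = 0, p = 0.015873, reject H0 at alpha = 0.05.


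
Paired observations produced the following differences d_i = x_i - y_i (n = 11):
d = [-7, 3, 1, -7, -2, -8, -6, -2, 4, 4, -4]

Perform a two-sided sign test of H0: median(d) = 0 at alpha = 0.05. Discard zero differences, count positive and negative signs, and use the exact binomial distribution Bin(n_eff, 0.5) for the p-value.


Step 1: Discard zero differences. Original n = 11; n_eff = number of nonzero differences = 11.
Nonzero differences (with sign): -7, +3, +1, -7, -2, -8, -6, -2, +4, +4, -4
Step 2: Count signs: positive = 4, negative = 7.
Step 3: Under H0: P(positive) = 0.5, so the number of positives S ~ Bin(11, 0.5).
Step 4: Two-sided exact p-value = sum of Bin(11,0.5) probabilities at or below the observed probability = 0.548828.
Step 5: alpha = 0.05. fail to reject H0.

n_eff = 11, pos = 4, neg = 7, p = 0.548828, fail to reject H0.


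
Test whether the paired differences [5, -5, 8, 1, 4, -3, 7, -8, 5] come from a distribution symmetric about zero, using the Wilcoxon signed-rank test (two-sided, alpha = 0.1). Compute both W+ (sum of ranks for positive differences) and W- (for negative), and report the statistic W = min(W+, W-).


Step 1: Drop any zero differences (none here) and take |d_i|.
|d| = [5, 5, 8, 1, 4, 3, 7, 8, 5]
Step 2: Midrank |d_i| (ties get averaged ranks).
ranks: |5|->5, |5|->5, |8|->8.5, |1|->1, |4|->3, |3|->2, |7|->7, |8|->8.5, |5|->5
Step 3: Attach original signs; sum ranks with positive sign and with negative sign.
W+ = 5 + 8.5 + 1 + 3 + 7 + 5 = 29.5
W- = 5 + 2 + 8.5 = 15.5
(Check: W+ + W- = 45 should equal n(n+1)/2 = 45.)
Step 4: Test statistic W = min(W+, W-) = 15.5.
Step 5: Ties in |d|, so use the tie-corrected normal approximation.
        E[W] = n(n+1)/4 = 9*10/4 = 22.5.
        Tie groups: |d|=5 (t=3), |d|=8 (t=2); sum(t^3 - t) = 30.
        Var[W] = n(n+1)(2n+1)/24 - sum(t^3-t)/48 = 1710/24 - 30/48 = 70.625.
        z = (W - E[W]) / sqrt(Var[W]) = (15.5 - 22.5) / 8.4039 = -0.8329.
        Two-sided p = 2*Phi(z) = 0.404873.
Step 6: alpha = 0.1. fail to reject H0.

W+ = 29.5, W- = 15.5, W = min = 15.5, p = 0.404873, fail to reject H0.


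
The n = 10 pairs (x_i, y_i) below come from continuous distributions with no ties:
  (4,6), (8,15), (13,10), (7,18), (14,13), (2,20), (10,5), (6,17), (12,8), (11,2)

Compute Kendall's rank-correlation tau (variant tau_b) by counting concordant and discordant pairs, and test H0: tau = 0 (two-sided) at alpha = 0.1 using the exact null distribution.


Step 1: Enumerate the 45 unordered pairs (i,j) with i<j and classify each by sign(x_j-x_i) * sign(y_j-y_i).
  (1,2):dx=+4,dy=+9->C; (1,3):dx=+9,dy=+4->C; (1,4):dx=+3,dy=+12->C; (1,5):dx=+10,dy=+7->C
  (1,6):dx=-2,dy=+14->D; (1,7):dx=+6,dy=-1->D; (1,8):dx=+2,dy=+11->C; (1,9):dx=+8,dy=+2->C
  (1,10):dx=+7,dy=-4->D; (2,3):dx=+5,dy=-5->D; (2,4):dx=-1,dy=+3->D; (2,5):dx=+6,dy=-2->D
  (2,6):dx=-6,dy=+5->D; (2,7):dx=+2,dy=-10->D; (2,8):dx=-2,dy=+2->D; (2,9):dx=+4,dy=-7->D
  (2,10):dx=+3,dy=-13->D; (3,4):dx=-6,dy=+8->D; (3,5):dx=+1,dy=+3->C; (3,6):dx=-11,dy=+10->D
  (3,7):dx=-3,dy=-5->C; (3,8):dx=-7,dy=+7->D; (3,9):dx=-1,dy=-2->C; (3,10):dx=-2,dy=-8->C
  (4,5):dx=+7,dy=-5->D; (4,6):dx=-5,dy=+2->D; (4,7):dx=+3,dy=-13->D; (4,8):dx=-1,dy=-1->C
  (4,9):dx=+5,dy=-10->D; (4,10):dx=+4,dy=-16->D; (5,6):dx=-12,dy=+7->D; (5,7):dx=-4,dy=-8->C
  (5,8):dx=-8,dy=+4->D; (5,9):dx=-2,dy=-5->C; (5,10):dx=-3,dy=-11->C; (6,7):dx=+8,dy=-15->D
  (6,8):dx=+4,dy=-3->D; (6,9):dx=+10,dy=-12->D; (6,10):dx=+9,dy=-18->D; (7,8):dx=-4,dy=+12->D
  (7,9):dx=+2,dy=+3->C; (7,10):dx=+1,dy=-3->D; (8,9):dx=+6,dy=-9->D; (8,10):dx=+5,dy=-15->D
  (9,10):dx=-1,dy=-6->C
Step 2: C = 16, D = 29, total pairs = 45.
Step 3: tau = (C - D)/(n(n-1)/2) = (16 - 29)/45 = -0.288889.
Step 4: Exact two-sided p-value (enumerate n! = 3628800 permutations of y under H0): p = 0.291248.
Step 5: alpha = 0.1. fail to reject H0.

tau_b = -0.2889 (C=16, D=29), p = 0.291248, fail to reject H0.


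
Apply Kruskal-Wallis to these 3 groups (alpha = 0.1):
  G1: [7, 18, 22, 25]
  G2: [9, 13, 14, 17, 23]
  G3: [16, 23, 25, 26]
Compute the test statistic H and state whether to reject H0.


Step 1: Combine all N = 13 observations and assign midranks.
sorted (value, group, rank): (7,G1,1), (9,G2,2), (13,G2,3), (14,G2,4), (16,G3,5), (17,G2,6), (18,G1,7), (22,G1,8), (23,G2,9.5), (23,G3,9.5), (25,G1,11.5), (25,G3,11.5), (26,G3,13)
Step 2: Sum ranks within each group.
R_1 = 27.5 (n_1 = 4)
R_2 = 24.5 (n_2 = 5)
R_3 = 39 (n_3 = 4)
Step 3: H = 12/(N(N+1)) * sum(R_i^2/n_i) - 3(N+1)
     = 12/(13*14) * (27.5^2/4 + 24.5^2/5 + 39^2/4) - 3*14
     = 0.065934 * 689.362 - 42
     = 3.452473.
Step 4: Ties present; correction factor C = 1 - 12/(13^3 - 13) = 0.994505. Corrected H = 3.452473 / 0.994505 = 3.471547.
Step 5: Under H0, H ~ chi^2(2); p-value = 0.176264.
Step 6: alpha = 0.1. fail to reject H0.

H = 3.4715, df = 2, p = 0.176264, fail to reject H0.


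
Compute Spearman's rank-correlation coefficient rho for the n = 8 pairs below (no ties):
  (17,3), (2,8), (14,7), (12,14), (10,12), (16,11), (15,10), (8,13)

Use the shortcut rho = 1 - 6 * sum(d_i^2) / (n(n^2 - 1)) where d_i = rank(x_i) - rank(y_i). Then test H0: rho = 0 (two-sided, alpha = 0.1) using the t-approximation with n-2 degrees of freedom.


Step 1: Rank x and y separately (midranks; no ties here).
rank(x): 17->8, 2->1, 14->5, 12->4, 10->3, 16->7, 15->6, 8->2
rank(y): 3->1, 8->3, 7->2, 14->8, 12->6, 11->5, 10->4, 13->7
Step 2: d_i = R_x(i) - R_y(i); compute d_i^2.
  (8-1)^2=49, (1-3)^2=4, (5-2)^2=9, (4-8)^2=16, (3-6)^2=9, (7-5)^2=4, (6-4)^2=4, (2-7)^2=25
sum(d^2) = 120.
Step 3: rho = 1 - 6*120 / (8*(8^2 - 1)) = 1 - 720/504 = -0.428571.
Step 4: Under H0, t = rho * sqrt((n-2)/(1-rho^2)) = -1.1619 ~ t(6).
Step 5: Two-sided p-value from the t-distribution with 6 df = 0.289403.
Step 6: alpha = 0.1. fail to reject H0.

rho = -0.4286, p = 0.289403, fail to reject H0 at alpha = 0.1.


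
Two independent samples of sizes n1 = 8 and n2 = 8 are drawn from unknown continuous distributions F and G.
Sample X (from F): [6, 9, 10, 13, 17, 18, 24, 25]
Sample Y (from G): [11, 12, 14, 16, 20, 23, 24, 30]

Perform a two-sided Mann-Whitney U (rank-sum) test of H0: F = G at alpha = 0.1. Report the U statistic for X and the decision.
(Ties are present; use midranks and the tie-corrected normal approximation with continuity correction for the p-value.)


Step 1: Combine and sort all 16 observations; assign midranks.
sorted (value, group): (6,X), (9,X), (10,X), (11,Y), (12,Y), (13,X), (14,Y), (16,Y), (17,X), (18,X), (20,Y), (23,Y), (24,X), (24,Y), (25,X), (30,Y)
ranks: 6->1, 9->2, 10->3, 11->4, 12->5, 13->6, 14->7, 16->8, 17->9, 18->10, 20->11, 23->12, 24->13.5, 24->13.5, 25->15, 30->16
Step 2: Rank sum for X: R1 = 1 + 2 + 3 + 6 + 9 + 10 + 13.5 + 15 = 59.5.
Step 3: U_X = R1 - n1(n1+1)/2 = 59.5 - 8*9/2 = 59.5 - 36 = 23.5.
       U_Y = n1*n2 - U_X = 64 - 23.5 = 40.5.
Step 4: Ties are present, so use the tie-corrected normal approximation (with continuity correction) for the p-value.
Step 5: p-value = 0.400468; compare to alpha = 0.1. fail to reject H0.

U_X = 23.5, p = 0.400468, fail to reject H0 at alpha = 0.1.


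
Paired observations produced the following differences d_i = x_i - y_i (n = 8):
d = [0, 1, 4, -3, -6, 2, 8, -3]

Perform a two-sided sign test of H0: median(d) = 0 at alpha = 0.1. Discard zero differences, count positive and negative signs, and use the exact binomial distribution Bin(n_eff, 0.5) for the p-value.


Step 1: Discard zero differences. Original n = 8; n_eff = number of nonzero differences = 7.
Nonzero differences (with sign): +1, +4, -3, -6, +2, +8, -3
Step 2: Count signs: positive = 4, negative = 3.
Step 3: Under H0: P(positive) = 0.5, so the number of positives S ~ Bin(7, 0.5).
Step 4: Two-sided exact p-value = sum of Bin(7,0.5) probabilities at or below the observed probability = 1.000000.
Step 5: alpha = 0.1. fail to reject H0.

n_eff = 7, pos = 4, neg = 3, p = 1.000000, fail to reject H0.


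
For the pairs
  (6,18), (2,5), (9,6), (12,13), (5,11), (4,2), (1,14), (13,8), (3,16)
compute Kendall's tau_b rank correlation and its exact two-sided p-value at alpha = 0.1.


Step 1: Enumerate the 36 unordered pairs (i,j) with i<j and classify each by sign(x_j-x_i) * sign(y_j-y_i).
  (1,2):dx=-4,dy=-13->C; (1,3):dx=+3,dy=-12->D; (1,4):dx=+6,dy=-5->D; (1,5):dx=-1,dy=-7->C
  (1,6):dx=-2,dy=-16->C; (1,7):dx=-5,dy=-4->C; (1,8):dx=+7,dy=-10->D; (1,9):dx=-3,dy=-2->C
  (2,3):dx=+7,dy=+1->C; (2,4):dx=+10,dy=+8->C; (2,5):dx=+3,dy=+6->C; (2,6):dx=+2,dy=-3->D
  (2,7):dx=-1,dy=+9->D; (2,8):dx=+11,dy=+3->C; (2,9):dx=+1,dy=+11->C; (3,4):dx=+3,dy=+7->C
  (3,5):dx=-4,dy=+5->D; (3,6):dx=-5,dy=-4->C; (3,7):dx=-8,dy=+8->D; (3,8):dx=+4,dy=+2->C
  (3,9):dx=-6,dy=+10->D; (4,5):dx=-7,dy=-2->C; (4,6):dx=-8,dy=-11->C; (4,7):dx=-11,dy=+1->D
  (4,8):dx=+1,dy=-5->D; (4,9):dx=-9,dy=+3->D; (5,6):dx=-1,dy=-9->C; (5,7):dx=-4,dy=+3->D
  (5,8):dx=+8,dy=-3->D; (5,9):dx=-2,dy=+5->D; (6,7):dx=-3,dy=+12->D; (6,8):dx=+9,dy=+6->C
  (6,9):dx=-1,dy=+14->D; (7,8):dx=+12,dy=-6->D; (7,9):dx=+2,dy=+2->C; (8,9):dx=-10,dy=+8->D
Step 2: C = 18, D = 18, total pairs = 36.
Step 3: tau = (C - D)/(n(n-1)/2) = (18 - 18)/36 = 0.000000.
Step 4: Exact two-sided p-value (enumerate n! = 362880 permutations of y under H0): p = 1.000000.
Step 5: alpha = 0.1. fail to reject H0.

tau_b = 0.0000 (C=18, D=18), p = 1.000000, fail to reject H0.


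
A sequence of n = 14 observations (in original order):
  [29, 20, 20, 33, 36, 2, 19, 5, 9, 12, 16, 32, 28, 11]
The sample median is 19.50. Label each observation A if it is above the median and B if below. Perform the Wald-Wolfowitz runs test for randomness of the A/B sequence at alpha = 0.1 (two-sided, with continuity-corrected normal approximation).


Step 1: Compute median = 19.50; label A = above, B = below.
Labels in order: AAAAABBBBBBAAB  (n_A = 7, n_B = 7)
Step 2: Count runs R = 4.
Step 3: Under H0 (random ordering), E[R] = 2*n_A*n_B/(n_A+n_B) + 1 = 2*7*7/14 + 1 = 8.0000.
        Var[R] = 2*n_A*n_B*(2*n_A*n_B - n_A - n_B) / ((n_A+n_B)^2 * (n_A+n_B-1)) = 8232/2548 = 3.2308.
        SD[R] = 1.7974.
Step 4: Continuity-corrected z = (R + 0.5 - E[R]) / SD[R] = (4 + 0.5 - 8.0000) / 1.7974 = -1.9472.
Step 5: Two-sided p-value via normal approximation = 2*(1 - Phi(|z|)) = 0.051508.
Step 6: alpha = 0.1. reject H0.

R = 4, z = -1.9472, p = 0.051508, reject H0.


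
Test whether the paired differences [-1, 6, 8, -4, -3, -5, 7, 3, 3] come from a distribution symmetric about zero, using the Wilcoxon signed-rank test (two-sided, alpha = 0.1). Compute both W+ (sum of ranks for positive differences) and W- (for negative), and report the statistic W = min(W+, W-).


Step 1: Drop any zero differences (none here) and take |d_i|.
|d| = [1, 6, 8, 4, 3, 5, 7, 3, 3]
Step 2: Midrank |d_i| (ties get averaged ranks).
ranks: |1|->1, |6|->7, |8|->9, |4|->5, |3|->3, |5|->6, |7|->8, |3|->3, |3|->3
Step 3: Attach original signs; sum ranks with positive sign and with negative sign.
W+ = 7 + 9 + 8 + 3 + 3 = 30
W- = 1 + 5 + 3 + 6 = 15
(Check: W+ + W- = 45 should equal n(n+1)/2 = 45.)
Step 4: Test statistic W = min(W+, W-) = 15.
Step 5: Ties in |d|, so use the tie-corrected normal approximation.
        E[W] = n(n+1)/4 = 9*10/4 = 22.5.
        Tie groups: |d|=3 (t=3); sum(t^3 - t) = 24.
        Var[W] = n(n+1)(2n+1)/24 - sum(t^3-t)/48 = 1710/24 - 24/48 = 70.75.
        z = (W - E[W]) / sqrt(Var[W]) = (15 - 22.5) / 8.4113 = -0.8917.
        Two-sided p = 2*Phi(z) = 0.372577.
Step 6: alpha = 0.1. fail to reject H0.

W+ = 30, W- = 15, W = min = 15, p = 0.372577, fail to reject H0.


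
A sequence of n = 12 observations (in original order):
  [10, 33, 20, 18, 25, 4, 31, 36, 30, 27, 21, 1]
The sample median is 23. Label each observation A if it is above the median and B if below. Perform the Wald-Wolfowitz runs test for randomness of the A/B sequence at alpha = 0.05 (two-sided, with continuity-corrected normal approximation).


Step 1: Compute median = 23; label A = above, B = below.
Labels in order: BABBABAAAABB  (n_A = 6, n_B = 6)
Step 2: Count runs R = 7.
Step 3: Under H0 (random ordering), E[R] = 2*n_A*n_B/(n_A+n_B) + 1 = 2*6*6/12 + 1 = 7.0000.
        Var[R] = 2*n_A*n_B*(2*n_A*n_B - n_A - n_B) / ((n_A+n_B)^2 * (n_A+n_B-1)) = 4320/1584 = 2.7273.
        SD[R] = 1.6514.
Step 4: R = E[R], so z = 0 with no continuity correction.
Step 5: Two-sided p-value via normal approximation = 2*(1 - Phi(|z|)) = 1.000000.
Step 6: alpha = 0.05. fail to reject H0.

R = 7, z = 0.0000, p = 1.000000, fail to reject H0.
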